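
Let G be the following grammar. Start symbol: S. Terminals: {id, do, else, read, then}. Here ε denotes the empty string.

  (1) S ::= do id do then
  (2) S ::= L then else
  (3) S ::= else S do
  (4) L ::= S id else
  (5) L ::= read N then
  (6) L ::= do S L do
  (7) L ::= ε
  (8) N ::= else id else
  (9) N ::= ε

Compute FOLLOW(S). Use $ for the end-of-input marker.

FIRST(N) = {ε, else}
FIRST(S) = {do, else, read, then}  (via L then else)
FIRST(L) = {ε, do, else, read, then}  (via S id else)
FOLLOW(S) includes $ since S is the start symbol.
FOLLOW(S): in S::=else S do, S is followed by do with FIRST {do}; in L::=S id else, S is followed by id else with FIRST {id}; in L::=do S L do, S is followed by L do with FIRST {do, else, read, then}. Thus FOLLOW(S) = {$, do, else, id, read, then}.
FOLLOW(L): in S::=L then else, L is followed by then else with FIRST {then}; in L::=do S L do, L is followed by do with FIRST {do}. Thus FOLLOW(L) = {do, then}.
FOLLOW(N): in L::=read N then, N is followed by then with FIRST {then}. Thus FOLLOW(N) = {then}.

{$, do, else, id, read, then}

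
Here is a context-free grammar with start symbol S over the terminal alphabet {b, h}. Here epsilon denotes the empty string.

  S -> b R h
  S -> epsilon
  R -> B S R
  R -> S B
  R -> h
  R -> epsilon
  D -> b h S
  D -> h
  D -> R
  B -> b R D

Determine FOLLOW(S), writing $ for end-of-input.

FIRST(S): from S->b R h we get {b}; from S->epsilon we get {epsilon}. So FIRST(S) = {epsilon, b}.
FIRST(B): from B->b R D we get {b}. So FIRST(B) = {b}.
FIRST(R): from R->B S R we get {b}; from R->S B we get {b}; from R->h we get {h}; from R->epsilon we get {epsilon}. So FIRST(R) = {epsilon, b, h}.
FIRST(D): from D->b h S we get {b}; from D->h we get {h}; from D->R we get {epsilon, b, h}. So FIRST(D) = {epsilon, b, h}.
FOLLOW(S) includes $ since S is the start symbol.
FOLLOW(S): in R->B S R, S is followed by R with FIRST {epsilon, b, h}; in R->B S R, the suffix after S is nullable, so FOLLOW(S) ⊇ FOLLOW(R) = {b, h}; in R->S B, S is followed by B with FIRST {b}; in D->b h S, the suffix after S is empty, so FOLLOW(S) ⊇ FOLLOW(D) = {b, h}. Thus FOLLOW(S) = {$, b, h}.
FOLLOW(R): in S->b R h, R is followed by h with FIRST {h}; in R->B S R, the suffix after R is empty (adds nothing new); in D->R, the suffix after R is empty, so FOLLOW(R) ⊇ FOLLOW(D) = {b, h}; in B->b R D, R is followed by D with FIRST {epsilon, b, h}; in B->b R D, the suffix after R is nullable, so FOLLOW(R) ⊇ FOLLOW(B) = {b, h}. Thus FOLLOW(R) = {b, h}.
FOLLOW(B): in R->B S R, B is followed by S R with FIRST {epsilon, b, h}; in R->B S R, the suffix after B is nullable, so FOLLOW(B) ⊇ FOLLOW(R) = {b, h}; in R->S B, the suffix after B is empty, so FOLLOW(B) ⊇ FOLLOW(R) = {b, h}. Thus FOLLOW(B) = {b, h}.
FOLLOW(D): in B->b R D, the suffix after D is empty, so FOLLOW(D) ⊇ FOLLOW(B) = {b, h}. Thus FOLLOW(D) = {b, h}.

{$, b, h}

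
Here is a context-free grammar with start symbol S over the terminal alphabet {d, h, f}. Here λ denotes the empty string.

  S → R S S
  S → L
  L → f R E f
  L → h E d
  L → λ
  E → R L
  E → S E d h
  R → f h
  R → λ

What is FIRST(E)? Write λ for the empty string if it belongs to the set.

{λ, d, f, h}

FIRST(L): from L→f R E f we get {f}; from L→h E d we get {h}; from L→λ we get {λ}. So FIRST(L) = {λ, f, h}.
FIRST(R): from R→f h we get {f}; from R→λ we get {λ}. So FIRST(R) = {λ, f}.
FIRST(S): from S→R S S we get {λ, f, h}; from S→L we get {λ, f, h}. So FIRST(S) = {λ, f, h}.
FIRST(E): from E→R L we get {λ, f, h}; from E→S E d h we get {d, f, h}. So FIRST(E) = {λ, d, f, h}.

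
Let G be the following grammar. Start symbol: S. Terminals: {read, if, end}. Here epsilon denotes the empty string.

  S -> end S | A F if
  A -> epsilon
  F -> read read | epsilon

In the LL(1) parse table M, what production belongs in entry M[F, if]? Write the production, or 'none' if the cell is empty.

FIRST(A) = {epsilon}
FIRST(F) = {epsilon, read}
FIRST(S) = {end, if, read}  (via A F if)
FOLLOW(S) includes $ since S is the start symbol.
FOLLOW(F): in S->A F if, F is followed by if with FIRST {if}. Thus FOLLOW(F) = {if}.
For F -> read read: FIRST(read read) = {read}, so it goes in M[F, t] for t ∈ {read}.
For F -> epsilon: FIRST(epsilon) = {epsilon}, so it goes in M[F, t] for t ∈ {}; since epsilon ∈ FIRST, also for every t ∈ FOLLOW(F) = {if}.

F -> epsilon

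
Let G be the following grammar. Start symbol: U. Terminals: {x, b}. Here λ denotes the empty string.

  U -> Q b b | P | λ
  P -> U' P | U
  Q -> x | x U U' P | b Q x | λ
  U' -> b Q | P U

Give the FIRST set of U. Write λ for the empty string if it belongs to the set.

FIRST(Q) = {λ, b, x}
FIRST(U) = {λ, b, x}  (via Q b b, P)
FIRST(P) = {λ, b, x}  (via U' P, U)
FIRST(U') = {λ, b, x}  (via P U)

{λ, b, x}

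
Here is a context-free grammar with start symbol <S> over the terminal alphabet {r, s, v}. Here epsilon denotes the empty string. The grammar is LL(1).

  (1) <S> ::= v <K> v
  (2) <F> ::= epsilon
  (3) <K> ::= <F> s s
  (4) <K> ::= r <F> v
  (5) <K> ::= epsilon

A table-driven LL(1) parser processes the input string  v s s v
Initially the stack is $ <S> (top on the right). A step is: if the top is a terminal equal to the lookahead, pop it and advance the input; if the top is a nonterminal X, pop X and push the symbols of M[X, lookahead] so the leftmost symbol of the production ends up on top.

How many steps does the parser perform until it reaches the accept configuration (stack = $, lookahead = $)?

     Stack        Input      Action
  1  $ <S>        v s s v $  expand <S> ::= v <K> v
  2  $ v <K> v    v s s v $  match v
  3  $ v <K>      s s v $    expand <K> ::= <F> s s
  4  $ v s s <F>  s s v $    expand <F> ::= epsilon
  5  $ v s s      s s v $    match s
  6  $ v s        s v $      match s
  7  $ v          v $        match v
Accept reached after 7 steps.

7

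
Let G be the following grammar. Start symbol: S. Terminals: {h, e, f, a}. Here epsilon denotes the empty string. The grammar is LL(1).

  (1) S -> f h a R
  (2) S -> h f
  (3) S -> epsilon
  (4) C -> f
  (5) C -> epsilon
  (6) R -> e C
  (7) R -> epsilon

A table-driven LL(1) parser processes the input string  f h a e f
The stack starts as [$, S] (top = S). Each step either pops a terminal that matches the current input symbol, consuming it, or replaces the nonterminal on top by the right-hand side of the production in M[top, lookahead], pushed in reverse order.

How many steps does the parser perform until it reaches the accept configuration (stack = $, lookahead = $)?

8

     Stack      Input        Action
  1  $ S        f h a e f $  expand S -> f h a R
  2  $ R a h f  f h a e f $  match f
  3  $ R a h    h a e f $    match h
  4  $ R a      a e f $      match a
  5  $ R        e f $        expand R -> e C
  6  $ C e      e f $        match e
  7  $ C        f $          expand C -> f
  8  $ f        f $          match f
Accept reached after 8 steps.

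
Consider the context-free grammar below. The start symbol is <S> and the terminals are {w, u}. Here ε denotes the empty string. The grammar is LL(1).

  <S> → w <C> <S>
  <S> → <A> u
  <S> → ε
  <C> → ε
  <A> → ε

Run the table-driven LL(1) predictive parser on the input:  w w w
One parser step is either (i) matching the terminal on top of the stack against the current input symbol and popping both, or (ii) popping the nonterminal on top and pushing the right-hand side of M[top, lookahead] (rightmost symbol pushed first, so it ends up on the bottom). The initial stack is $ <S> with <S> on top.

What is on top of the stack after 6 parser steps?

step 1: stack=$ <S>  input=w w w $  — expand <S> → w <C> <S>
step 2: stack=$ <S> <C> w  input=w w w $  — match w
step 3: stack=$ <S> <C>  input=w w $  — expand <C> → ε
step 4: stack=$ <S>  input=w w $  — expand <S> → w <C> <S>
step 5: stack=$ <S> <C> w  input=w w $  — match w
step 6: stack=$ <S> <C>  input=w $  — expand <C> → ε
Stack after step 6: $ <S> (top = <S>).

<S>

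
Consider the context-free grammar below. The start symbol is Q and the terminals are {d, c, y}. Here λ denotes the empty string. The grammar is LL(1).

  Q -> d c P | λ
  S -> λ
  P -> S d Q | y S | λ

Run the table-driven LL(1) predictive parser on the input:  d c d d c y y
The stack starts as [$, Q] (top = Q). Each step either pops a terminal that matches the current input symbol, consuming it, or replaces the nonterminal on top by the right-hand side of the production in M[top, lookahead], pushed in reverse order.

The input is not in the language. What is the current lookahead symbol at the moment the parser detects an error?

y

step 1: stack=$ Q  input=d c d d c y y $  — expand Q -> d c P
step 2: stack=$ P c d  input=d c d d c y y $  — match d
step 3: stack=$ P c  input=c d d c y y $  — match c
step 4: stack=$ P  input=d d c y y $  — expand P -> S d Q
step 5: stack=$ Q d S  input=d d c y y $  — expand S -> λ
step 6: stack=$ Q d  input=d d c y y $  — match d
step 7: stack=$ Q  input=d c y y $  — expand Q -> d c P
step 8: stack=$ P c d  input=d c y y $  — match d
step 9: stack=$ P c  input=c y y $  — match c
step 10: stack=$ P  input=y y $  — expand P -> y S
step 11: stack=$ S y  input=y y $  — match y
step 12: stack=$ S  input=y $  — error: M[S, y] is empty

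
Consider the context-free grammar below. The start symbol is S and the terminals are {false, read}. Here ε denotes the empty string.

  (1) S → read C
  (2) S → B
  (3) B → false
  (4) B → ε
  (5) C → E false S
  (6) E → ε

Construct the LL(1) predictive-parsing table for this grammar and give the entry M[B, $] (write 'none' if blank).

B → ε

FIRST(B): from B→false we get {false}; from B→ε we get {ε}. So FIRST(B) = {ε, false}.
FIRST(E): from E→ε we get {ε}. So FIRST(E) = {ε}.
FIRST(S): from S→read C we get {read}; from S→B we get {ε, false}. So FIRST(S) = {ε, false, read}.
FIRST(C): from C→E false S we get {false}. So FIRST(C) = {false}.
FOLLOW(S) includes $ since S is the start symbol.
FOLLOW(S): in C→E false S, the suffix after S is empty, so FOLLOW(S) ⊇ FOLLOW(C) = {$}. Thus FOLLOW(S) = {$}.
FOLLOW(B): in S→B, the suffix after B is empty, so FOLLOW(B) ⊇ FOLLOW(S) = {$}. Thus FOLLOW(B) = {$}.
For B → false: FIRST(false) = {false}, so it goes in M[B, t] for t ∈ {false}.
For B → ε: FIRST(ε) = {ε}, so it goes in M[B, t] for t ∈ {}; since ε ∈ FIRST, also for every t ∈ FOLLOW(B) = {$}.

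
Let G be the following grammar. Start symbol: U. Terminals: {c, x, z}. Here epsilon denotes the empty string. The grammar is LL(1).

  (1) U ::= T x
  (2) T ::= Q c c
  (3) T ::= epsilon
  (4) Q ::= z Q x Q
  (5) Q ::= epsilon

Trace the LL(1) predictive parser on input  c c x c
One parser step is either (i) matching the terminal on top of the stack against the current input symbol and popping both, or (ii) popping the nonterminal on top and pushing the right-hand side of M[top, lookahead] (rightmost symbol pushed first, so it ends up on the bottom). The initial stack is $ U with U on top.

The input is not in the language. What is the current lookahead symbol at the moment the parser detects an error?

step 1: stack=$ U  input=c c x c $  — expand U ::= T x
step 2: stack=$ x T  input=c c x c $  — expand T ::= Q c c
step 3: stack=$ x c c Q  input=c c x c $  — expand Q ::= epsilon
step 4: stack=$ x c c  input=c c x c $  — match c
step 5: stack=$ x c  input=c x c $  — match c
step 6: stack=$ x  input=x c $  — match x
step 7: stack=$  input=c $  — error: stack empty but input remains

c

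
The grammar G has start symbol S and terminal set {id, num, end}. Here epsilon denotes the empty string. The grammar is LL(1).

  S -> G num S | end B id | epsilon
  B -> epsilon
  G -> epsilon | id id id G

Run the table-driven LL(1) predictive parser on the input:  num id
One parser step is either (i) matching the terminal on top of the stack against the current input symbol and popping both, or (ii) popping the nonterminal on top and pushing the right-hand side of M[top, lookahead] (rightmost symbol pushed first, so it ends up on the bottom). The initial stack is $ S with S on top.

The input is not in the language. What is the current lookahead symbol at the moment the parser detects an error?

$

     Stack               Input     Action
  1  $ S                 num id $  expand S -> G num S
  2  $ S num G           num id $  expand G -> epsilon
  3  $ S num             num id $  match num
  4  $ S                 id $      expand S -> G num S
  5  $ S num G           id $      expand G -> id id id G
  6  $ S num G id id id  id $      match id
  7  $ S num G id id     $         error: top is terminal id but lookahead is $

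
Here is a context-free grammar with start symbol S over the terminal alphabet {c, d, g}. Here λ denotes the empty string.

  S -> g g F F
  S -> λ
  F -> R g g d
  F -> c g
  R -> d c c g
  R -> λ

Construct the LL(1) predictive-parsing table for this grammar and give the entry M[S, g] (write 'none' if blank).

S -> g g F F

FIRST(S): from S->g g F F we get {g}; from S->λ we get {λ}. So FIRST(S) = {λ, g}.
FIRST(R): from R->d c c g we get {d}; from R->λ we get {λ}. So FIRST(R) = {λ, d}.
FIRST(F): from F->R g g d we get {d, g}; from F->c g we get {c}. So FIRST(F) = {c, d, g}.
FOLLOW(S) includes $ since S is the start symbol.
FOLLOW(S): S appears on no right-hand side. Thus FOLLOW(S) = {$}.
For S -> g g F F: FIRST(g g F F) = {g}, so it goes in M[S, t] for t ∈ {g}.
For S -> λ: FIRST(λ) = {λ}, so it goes in M[S, t] for t ∈ {}; since λ ∈ FIRST, also for every t ∈ FOLLOW(S) = {$}.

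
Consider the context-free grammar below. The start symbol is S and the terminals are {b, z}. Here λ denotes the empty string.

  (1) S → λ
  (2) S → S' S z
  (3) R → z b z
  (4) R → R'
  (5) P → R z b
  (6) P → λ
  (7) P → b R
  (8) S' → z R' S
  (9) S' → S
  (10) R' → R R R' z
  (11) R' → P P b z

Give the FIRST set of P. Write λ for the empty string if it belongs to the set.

FIRST(S): from S→λ we get {λ}; from S→S' S z we get {z}. So FIRST(S) = {λ, z}.
FIRST(S'): from S'→z R' S we get {z}; from S'→S we get {λ, z}. So FIRST(S') = {λ, z}.
FIRST(R): from R→z b z we get {z}; from R→R' we get {b, z}. So FIRST(R) = {b, z}.
FIRST(P): from P→R z b we get {b, z}; from P→λ we get {λ}; from P→b R we get {b}. So FIRST(P) = {λ, b, z}.
FIRST(R'): from R'→R R R' z we get {b, z}; from R'→P P b z we get {b, z}. So FIRST(R') = {b, z}.

{λ, b, z}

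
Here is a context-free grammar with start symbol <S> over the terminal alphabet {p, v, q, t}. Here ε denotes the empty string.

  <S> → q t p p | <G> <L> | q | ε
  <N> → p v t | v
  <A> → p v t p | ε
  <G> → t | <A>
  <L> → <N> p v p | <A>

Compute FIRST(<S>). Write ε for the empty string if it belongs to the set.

FIRST(<N>) = {p, v}
FIRST(<A>) = {ε, p}
FIRST(<G>) = {ε, p, t}  (via <A>)
FIRST(<L>) = {ε, p, v}  (via <N> p v p, <A>)
FIRST(<S>) = {ε, p, q, t, v}  (via <G> <L>)

{ε, p, q, t, v}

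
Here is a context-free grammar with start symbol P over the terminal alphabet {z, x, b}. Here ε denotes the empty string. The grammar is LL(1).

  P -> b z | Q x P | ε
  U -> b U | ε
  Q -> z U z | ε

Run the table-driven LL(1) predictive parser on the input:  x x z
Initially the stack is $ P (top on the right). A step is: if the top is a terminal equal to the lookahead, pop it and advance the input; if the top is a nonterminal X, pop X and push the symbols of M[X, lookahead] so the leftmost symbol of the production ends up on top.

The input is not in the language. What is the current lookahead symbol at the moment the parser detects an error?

$

step 1: stack=$ P  input=x x z $  — expand P -> Q x P
step 2: stack=$ P x Q  input=x x z $  — expand Q -> ε
step 3: stack=$ P x  input=x x z $  — match x
step 4: stack=$ P  input=x z $  — expand P -> Q x P
step 5: stack=$ P x Q  input=x z $  — expand Q -> ε
step 6: stack=$ P x  input=x z $  — match x
step 7: stack=$ P  input=z $  — expand P -> Q x P
step 8: stack=$ P x Q  input=z $  — expand Q -> z U z
step 9: stack=$ P x z U z  input=z $  — match z
step 10: stack=$ P x z U  input=$  — error: M[U, $] is empty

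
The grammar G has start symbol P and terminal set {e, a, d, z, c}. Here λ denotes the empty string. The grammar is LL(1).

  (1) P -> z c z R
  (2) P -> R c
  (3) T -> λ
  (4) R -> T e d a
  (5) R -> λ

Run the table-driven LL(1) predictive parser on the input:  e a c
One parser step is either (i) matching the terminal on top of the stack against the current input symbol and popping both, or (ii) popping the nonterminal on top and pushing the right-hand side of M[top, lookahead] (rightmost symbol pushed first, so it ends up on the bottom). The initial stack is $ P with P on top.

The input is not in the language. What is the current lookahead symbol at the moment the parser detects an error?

     Stack        Input    Action
  1  $ P          e a c $  expand P -> R c
  2  $ c R        e a c $  expand R -> T e d a
  3  $ c a d e T  e a c $  expand T -> λ
  4  $ c a d e    e a c $  match e
  5  $ c a d      a c $    error: top is terminal d but lookahead is a

a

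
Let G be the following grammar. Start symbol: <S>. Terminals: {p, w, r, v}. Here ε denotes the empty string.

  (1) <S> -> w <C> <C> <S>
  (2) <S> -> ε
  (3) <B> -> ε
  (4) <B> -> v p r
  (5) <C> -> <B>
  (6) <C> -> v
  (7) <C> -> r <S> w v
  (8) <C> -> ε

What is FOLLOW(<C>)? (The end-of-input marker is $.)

{$, r, v, w}

FIRST(<S>): from <S>->w <C> <C> <S> we get {w}; from <S>->ε we get {ε}. So FIRST(<S>) = {ε, w}.
FIRST(<B>): from <B>->ε we get {ε}; from <B>->v p r we get {v}. So FIRST(<B>) = {ε, v}.
FIRST(<C>): from <C>-><B> we get {ε, v}; from <C>->v we get {v}; from <C>->r <S> w v we get {r}; from <C>->ε we get {ε}. So FIRST(<C>) = {ε, r, v}.
FOLLOW(<S>) includes $ since <S> is the start symbol.
FOLLOW(<S>): in <S>->w <C> <C> <S>, the suffix after <S> is empty (adds nothing new); in <C>->r <S> w v, <S> is followed by w v with FIRST {w}. Thus FOLLOW(<S>) = {$, w}.
FOLLOW(<C>): in <S>->w <C> <C> <S> (occurrence 1), <C> is followed by <C> <S> with FIRST {ε, r, v, w}; in <S>->w <C> <C> <S> (occurrence 1), the suffix after <C> is nullable, so FOLLOW(<C>) ⊇ FOLLOW(<S>) = {$, w}; in <S>->w <C> <C> <S> (occurrence 2), <C> is followed by <S> with FIRST {ε, w}; in <S>->w <C> <C> <S> (occurrence 2), the suffix after <C> is nullable, so FOLLOW(<C>) ⊇ FOLLOW(<S>) = {$, w}. Thus FOLLOW(<C>) = {$, r, v, w}.
FOLLOW(<B>): in <C>-><B>, the suffix after <B> is empty, so FOLLOW(<B>) ⊇ FOLLOW(<C>) = {$, r, v, w}. Thus FOLLOW(<B>) = {$, r, v, w}.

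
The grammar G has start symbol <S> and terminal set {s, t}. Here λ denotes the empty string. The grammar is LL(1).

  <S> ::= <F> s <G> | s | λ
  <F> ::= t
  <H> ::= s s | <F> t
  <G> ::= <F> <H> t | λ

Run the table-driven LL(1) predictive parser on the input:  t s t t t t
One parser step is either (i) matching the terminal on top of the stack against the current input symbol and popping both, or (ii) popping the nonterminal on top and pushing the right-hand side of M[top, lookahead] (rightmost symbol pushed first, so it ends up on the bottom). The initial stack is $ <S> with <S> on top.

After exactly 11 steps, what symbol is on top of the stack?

step 1: stack=$ <S>  input=t s t t t t $  — expand <S> ::= <F> s <G>
step 2: stack=$ <G> s <F>  input=t s t t t t $  — expand <F> ::= t
step 3: stack=$ <G> s t  input=t s t t t t $  — match t
step 4: stack=$ <G> s  input=s t t t t $  — match s
step 5: stack=$ <G>  input=t t t t $  — expand <G> ::= <F> <H> t
step 6: stack=$ t <H> <F>  input=t t t t $  — expand <F> ::= t
step 7: stack=$ t <H> t  input=t t t t $  — match t
step 8: stack=$ t <H>  input=t t t $  — expand <H> ::= <F> t
step 9: stack=$ t t <F>  input=t t t $  — expand <F> ::= t
step 10: stack=$ t t t  input=t t t $  — match t
step 11: stack=$ t t  input=t t $  — match t
Stack after step 11: $ t (top = t).

t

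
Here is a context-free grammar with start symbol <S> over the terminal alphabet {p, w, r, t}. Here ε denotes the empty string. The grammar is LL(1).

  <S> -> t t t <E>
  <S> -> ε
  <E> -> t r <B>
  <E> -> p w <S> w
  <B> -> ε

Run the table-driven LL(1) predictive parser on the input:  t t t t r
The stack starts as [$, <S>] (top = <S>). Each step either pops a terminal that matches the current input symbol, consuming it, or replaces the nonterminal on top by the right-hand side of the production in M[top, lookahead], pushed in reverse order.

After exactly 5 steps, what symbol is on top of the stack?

t

     Stack        Input        Action
  1  $ <S>        t t t t r $  expand <S> -> t t t <E>
  2  $ <E> t t t  t t t t r $  match t
  3  $ <E> t t    t t t r $    match t
  4  $ <E> t      t t r $      match t
  5  $ <E>        t r $        expand <E> -> t r <B>
Stack after step 5: $ <B> r t (top = t).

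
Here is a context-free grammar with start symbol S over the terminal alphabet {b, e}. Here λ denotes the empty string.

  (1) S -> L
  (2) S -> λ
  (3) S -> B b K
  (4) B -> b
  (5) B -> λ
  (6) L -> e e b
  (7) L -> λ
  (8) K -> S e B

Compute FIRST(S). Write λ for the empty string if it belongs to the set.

{λ, b, e}

FIRST(B): from B->b we get {b}; from B->λ we get {λ}. So FIRST(B) = {λ, b}.
FIRST(L): from L->e e b we get {e}; from L->λ we get {λ}. So FIRST(L) = {λ, e}.
FIRST(S): from S->L we get {λ, e}; from S->λ we get {λ}; from S->B b K we get {b}. So FIRST(S) = {λ, b, e}.
FIRST(K): from K->S e B we get {b, e}. So FIRST(K) = {b, e}.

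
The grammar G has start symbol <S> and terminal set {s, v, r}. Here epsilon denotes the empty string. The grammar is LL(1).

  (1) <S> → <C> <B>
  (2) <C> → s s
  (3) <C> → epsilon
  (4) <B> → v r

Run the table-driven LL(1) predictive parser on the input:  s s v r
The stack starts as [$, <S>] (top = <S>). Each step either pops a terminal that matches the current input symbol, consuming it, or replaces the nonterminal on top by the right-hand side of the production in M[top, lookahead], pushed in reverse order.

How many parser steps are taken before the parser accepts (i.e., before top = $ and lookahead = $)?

step 1: stack=$ <S>  input=s s v r $  — expand <S> → <C> <B>
step 2: stack=$ <B> <C>  input=s s v r $  — expand <C> → s s
step 3: stack=$ <B> s s  input=s s v r $  — match s
step 4: stack=$ <B> s  input=s v r $  — match s
step 5: stack=$ <B>  input=v r $  — expand <B> → v r
step 6: stack=$ r v  input=v r $  — match v
step 7: stack=$ r  input=r $  — match r
Accept reached after 7 steps.

7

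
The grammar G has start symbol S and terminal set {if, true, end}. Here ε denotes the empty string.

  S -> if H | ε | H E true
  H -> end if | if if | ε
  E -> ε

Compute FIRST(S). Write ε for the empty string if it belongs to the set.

{ε, end, if, true}

FIRST(H) = {ε, end, if}
FIRST(E) = {ε}
FIRST(S) = {ε, end, if, true}  (via H E true)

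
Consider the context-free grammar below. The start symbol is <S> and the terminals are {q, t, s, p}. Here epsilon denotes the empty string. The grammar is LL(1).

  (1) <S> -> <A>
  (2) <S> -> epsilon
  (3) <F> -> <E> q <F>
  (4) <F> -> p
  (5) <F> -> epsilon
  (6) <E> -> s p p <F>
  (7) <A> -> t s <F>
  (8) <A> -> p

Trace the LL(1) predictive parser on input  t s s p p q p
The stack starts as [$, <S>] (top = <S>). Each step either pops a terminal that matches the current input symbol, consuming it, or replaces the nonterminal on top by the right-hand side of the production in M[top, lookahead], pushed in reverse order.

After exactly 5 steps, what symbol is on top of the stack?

step 1: stack=$ <S>  input=t s s p p q p $  — expand <S> -> <A>
step 2: stack=$ <A>  input=t s s p p q p $  — expand <A> -> t s <F>
step 3: stack=$ <F> s t  input=t s s p p q p $  — match t
step 4: stack=$ <F> s  input=s s p p q p $  — match s
step 5: stack=$ <F>  input=s p p q p $  — expand <F> -> <E> q <F>
Stack after step 5: $ <F> q <E> (top = <E>).

<E>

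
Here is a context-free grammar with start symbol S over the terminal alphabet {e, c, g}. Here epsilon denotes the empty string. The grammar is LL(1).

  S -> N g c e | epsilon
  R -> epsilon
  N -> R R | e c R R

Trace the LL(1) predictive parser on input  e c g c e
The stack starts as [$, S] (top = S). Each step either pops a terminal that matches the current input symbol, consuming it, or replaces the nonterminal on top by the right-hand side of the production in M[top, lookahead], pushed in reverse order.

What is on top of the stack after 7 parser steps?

     Stack            Input        Action
  1  $ S              e c g c e $  expand S -> N g c e
  2  $ e c g N        e c g c e $  expand N -> e c R R
  3  $ e c g R R c e  e c g c e $  match e
  4  $ e c g R R c    c g c e $    match c
  5  $ e c g R R      g c e $      expand R -> epsilon
  6  $ e c g R        g c e $      expand R -> epsilon
  7  $ e c g          g c e $      match g
Stack after step 7: $ e c (top = c).

c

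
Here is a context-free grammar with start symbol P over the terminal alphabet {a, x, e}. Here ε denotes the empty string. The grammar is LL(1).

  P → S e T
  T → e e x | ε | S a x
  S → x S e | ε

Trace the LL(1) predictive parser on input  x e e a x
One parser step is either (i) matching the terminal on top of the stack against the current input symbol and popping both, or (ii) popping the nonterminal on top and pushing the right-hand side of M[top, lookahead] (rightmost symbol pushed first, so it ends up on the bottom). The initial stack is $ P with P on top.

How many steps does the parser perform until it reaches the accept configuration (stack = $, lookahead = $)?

10

      Stack        Input        Action
   1  $ P          x e e a x $  expand P → S e T
   2  $ T e S      x e e a x $  expand S → x S e
   3  $ T e e S x  x e e a x $  match x
   4  $ T e e S    e e a x $    expand S → ε
   5  $ T e e      e e a x $    match e
   6  $ T e        e a x $      match e
   7  $ T          a x $        expand T → S a x
   8  $ x a S      a x $        expand S → ε
   9  $ x a        a x $        match a
  10  $ x          x $          match x
Accept reached after 10 steps.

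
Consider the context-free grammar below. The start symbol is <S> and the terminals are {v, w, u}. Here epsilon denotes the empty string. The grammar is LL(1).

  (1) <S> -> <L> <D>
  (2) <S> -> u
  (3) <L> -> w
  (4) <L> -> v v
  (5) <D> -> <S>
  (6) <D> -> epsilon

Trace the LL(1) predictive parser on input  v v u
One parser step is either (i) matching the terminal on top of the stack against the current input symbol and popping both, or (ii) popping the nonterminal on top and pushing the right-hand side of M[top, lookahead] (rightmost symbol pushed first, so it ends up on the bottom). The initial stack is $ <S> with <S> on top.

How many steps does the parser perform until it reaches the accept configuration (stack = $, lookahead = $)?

7

step 1: stack=$ <S>  input=v v u $  — expand <S> -> <L> <D>
step 2: stack=$ <D> <L>  input=v v u $  — expand <L> -> v v
step 3: stack=$ <D> v v  input=v v u $  — match v
step 4: stack=$ <D> v  input=v u $  — match v
step 5: stack=$ <D>  input=u $  — expand <D> -> <S>
step 6: stack=$ <S>  input=u $  — expand <S> -> u
step 7: stack=$ u  input=u $  — match u
Accept reached after 7 steps.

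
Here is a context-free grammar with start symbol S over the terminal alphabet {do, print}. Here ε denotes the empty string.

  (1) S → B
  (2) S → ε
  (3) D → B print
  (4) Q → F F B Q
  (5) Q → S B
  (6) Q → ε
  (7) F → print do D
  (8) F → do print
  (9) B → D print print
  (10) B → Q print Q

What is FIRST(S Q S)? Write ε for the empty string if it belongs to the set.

{ε, do, print}

FIRST(F) = {do, print}
FIRST(S) = {ε, do, print}  (via B)
FIRST(D) = {do, print}  (via B print)
FIRST(Q) = {ε, do, print}  (via F F B Q, S B)
FIRST(B) = {do, print}  (via D print print, Q print Q)
FIRST(S Q S): take FIRST of each symbol in turn, carrying on past any symbol whose FIRST contains ε; result {ε, do, print}.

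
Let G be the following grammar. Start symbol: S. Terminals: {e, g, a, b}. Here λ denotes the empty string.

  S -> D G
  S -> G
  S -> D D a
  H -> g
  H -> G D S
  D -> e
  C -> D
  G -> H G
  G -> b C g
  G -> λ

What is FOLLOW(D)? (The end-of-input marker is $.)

{$, a, b, e, g}

FIRST(D): from D->e we get {e}. So FIRST(D) = {e}.
FIRST(C): from C->D we get {e}. So FIRST(C) = {e}.
FIRST(S): from S->D G we get {e}; from S->G we get {λ, b, e, g}; from S->D D a we get {e}. So FIRST(S) = {λ, b, e, g}.
FIRST(H): from H->g we get {g}; from H->G D S we get {b, e, g}. So FIRST(H) = {b, e, g}.
FIRST(G): from G->H G we get {b, e, g}; from G->b C g we get {b}; from G->λ we get {λ}. So FIRST(G) = {λ, b, e, g}.
FOLLOW(S) includes $ since S is the start symbol.
FOLLOW(C): in G->b C g, C is followed by g with FIRST {g}. Thus FOLLOW(C) = {g}.
FOLLOW(S): in H->G D S, the suffix after S is empty, so FOLLOW(S) ⊇ FOLLOW(H) = {$, b, e, g}. Thus FOLLOW(S) = {$, b, e, g}.
FOLLOW(G): in S->D G, the suffix after G is empty, so FOLLOW(G) ⊇ FOLLOW(S) = {$, b, e, g}; in S->G, the suffix after G is empty, so FOLLOW(G) ⊇ FOLLOW(S) = {$, b, e, g}; in H->G D S, G is followed by D S with FIRST {e}; in G->H G, the suffix after G is empty (adds nothing new). Thus FOLLOW(G) = {$, b, e, g}.
FOLLOW(H): in G->H G, H is followed by G with FIRST {λ, b, e, g}; in G->H G, the suffix after H is nullable, so FOLLOW(H) ⊇ FOLLOW(G) = {$, b, e, g}. Thus FOLLOW(H) = {$, b, e, g}.
FOLLOW(D): in S->D G, D is followed by G with FIRST {λ, b, e, g}; in S->D G, the suffix after D is nullable, so FOLLOW(D) ⊇ FOLLOW(S) = {$, b, e, g}; in S->D D a (occurrence 1), D is followed by D a with FIRST {e}; in S->D D a (occurrence 2), D is followed by a with FIRST {a}; in H->G D S, D is followed by S with FIRST {λ, b, e, g}; in H->G D S, the suffix after D is nullable, so FOLLOW(D) ⊇ FOLLOW(H) = {$, b, e, g}; in C->D, the suffix after D is empty, so FOLLOW(D) ⊇ FOLLOW(C) = {g}. Thus FOLLOW(D) = {$, a, b, e, g}.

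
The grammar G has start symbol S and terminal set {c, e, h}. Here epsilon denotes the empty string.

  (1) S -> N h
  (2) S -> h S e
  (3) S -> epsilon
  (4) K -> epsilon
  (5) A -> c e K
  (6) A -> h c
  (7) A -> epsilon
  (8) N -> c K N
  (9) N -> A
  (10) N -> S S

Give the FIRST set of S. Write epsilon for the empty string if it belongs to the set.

{epsilon, c, h}

FIRST(K): from K->epsilon we get {epsilon}. So FIRST(K) = {epsilon}.
FIRST(A): from A->c e K we get {c}; from A->h c we get {h}; from A->epsilon we get {epsilon}. So FIRST(A) = {epsilon, c, h}.
FIRST(S): from S->N h we get {c, h}; from S->h S e we get {h}; from S->epsilon we get {epsilon}. So FIRST(S) = {epsilon, c, h}.
FIRST(N): from N->c K N we get {c}; from N->A we get {epsilon, c, h}; from N->S S we get {epsilon, c, h}. So FIRST(N) = {epsilon, c, h}.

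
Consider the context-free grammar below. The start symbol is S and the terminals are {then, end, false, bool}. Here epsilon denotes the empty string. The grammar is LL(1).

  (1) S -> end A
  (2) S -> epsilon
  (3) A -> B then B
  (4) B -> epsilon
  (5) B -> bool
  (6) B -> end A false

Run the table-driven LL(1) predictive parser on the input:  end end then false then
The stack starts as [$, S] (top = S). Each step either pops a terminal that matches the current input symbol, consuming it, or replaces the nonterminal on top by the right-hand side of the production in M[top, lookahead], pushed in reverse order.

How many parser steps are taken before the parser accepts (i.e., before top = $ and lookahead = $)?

step 1: stack=$ S  input=end end then false then $  — expand S -> end A
step 2: stack=$ A end  input=end end then false then $  — match end
step 3: stack=$ A  input=end then false then $  — expand A -> B then B
step 4: stack=$ B then B  input=end then false then $  — expand B -> end A false
step 5: stack=$ B then false A end  input=end then false then $  — match end
step 6: stack=$ B then false A  input=then false then $  — expand A -> B then B
step 7: stack=$ B then false B then B  input=then false then $  — expand B -> epsilon
step 8: stack=$ B then false B then  input=then false then $  — match then
step 9: stack=$ B then false B  input=false then $  — expand B -> epsilon
step 10: stack=$ B then false  input=false then $  — match false
step 11: stack=$ B then  input=then $  — match then
step 12: stack=$ B  input=$  — expand B -> epsilon
Accept reached after 12 steps.

12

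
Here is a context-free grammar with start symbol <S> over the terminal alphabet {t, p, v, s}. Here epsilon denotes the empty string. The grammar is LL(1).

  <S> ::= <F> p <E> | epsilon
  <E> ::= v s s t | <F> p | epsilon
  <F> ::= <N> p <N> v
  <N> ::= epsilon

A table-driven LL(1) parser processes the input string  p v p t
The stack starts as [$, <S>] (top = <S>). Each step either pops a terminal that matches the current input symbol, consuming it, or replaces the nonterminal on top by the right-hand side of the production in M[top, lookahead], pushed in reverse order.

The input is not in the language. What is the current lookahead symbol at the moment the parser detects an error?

t

step 1: stack=$ <S>  input=p v p t $  — expand <S> ::= <F> p <E>
step 2: stack=$ <E> p <F>  input=p v p t $  — expand <F> ::= <N> p <N> v
step 3: stack=$ <E> p v <N> p <N>  input=p v p t $  — expand <N> ::= epsilon
step 4: stack=$ <E> p v <N> p  input=p v p t $  — match p
step 5: stack=$ <E> p v <N>  input=v p t $  — expand <N> ::= epsilon
step 6: stack=$ <E> p v  input=v p t $  — match v
step 7: stack=$ <E> p  input=p t $  — match p
step 8: stack=$ <E>  input=t $  — error: M[<E>, t] is empty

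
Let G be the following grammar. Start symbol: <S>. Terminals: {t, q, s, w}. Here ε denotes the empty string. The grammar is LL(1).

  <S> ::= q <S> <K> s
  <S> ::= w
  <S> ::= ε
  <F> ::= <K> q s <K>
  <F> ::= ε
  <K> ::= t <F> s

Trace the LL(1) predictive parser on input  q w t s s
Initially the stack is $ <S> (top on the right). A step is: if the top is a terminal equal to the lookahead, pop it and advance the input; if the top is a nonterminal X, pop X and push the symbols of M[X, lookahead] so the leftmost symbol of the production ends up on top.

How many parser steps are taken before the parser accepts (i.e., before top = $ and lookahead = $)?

step 1: stack=$ <S>  input=q w t s s $  — expand <S> ::= q <S> <K> s
step 2: stack=$ s <K> <S> q  input=q w t s s $  — match q
step 3: stack=$ s <K> <S>  input=w t s s $  — expand <S> ::= w
step 4: stack=$ s <K> w  input=w t s s $  — match w
step 5: stack=$ s <K>  input=t s s $  — expand <K> ::= t <F> s
step 6: stack=$ s s <F> t  input=t s s $  — match t
step 7: stack=$ s s <F>  input=s s $  — expand <F> ::= ε
step 8: stack=$ s s  input=s s $  — match s
step 9: stack=$ s  input=s $  — match s
Accept reached after 9 steps.

9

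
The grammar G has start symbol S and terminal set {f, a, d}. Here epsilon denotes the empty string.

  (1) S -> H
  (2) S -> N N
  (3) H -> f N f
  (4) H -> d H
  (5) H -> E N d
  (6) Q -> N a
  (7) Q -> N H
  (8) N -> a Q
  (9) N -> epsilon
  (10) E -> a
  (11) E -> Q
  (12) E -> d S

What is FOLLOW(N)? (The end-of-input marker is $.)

{$, a, d, f}

FIRST(N): from N->a Q we get {a}; from N->epsilon we get {epsilon}. So FIRST(N) = {epsilon, a}.
FIRST(S): from S->H we get {a, d, f}; from S->N N we get {epsilon, a}. So FIRST(S) = {epsilon, a, d, f}.
FIRST(H): from H->f N f we get {f}; from H->d H we get {d}; from H->E N d we get {a, d, f}. So FIRST(H) = {a, d, f}.
FIRST(Q): from Q->N a we get {a}; from Q->N H we get {a, d, f}. So FIRST(Q) = {a, d, f}.
FIRST(E): from E->a we get {a}; from E->Q we get {a, d, f}; from E->d S we get {d}. So FIRST(E) = {a, d, f}.
FOLLOW(S) includes $ since S is the start symbol.
FOLLOW(E): in H->E N d, E is followed by N d with FIRST {a, d}. Thus FOLLOW(E) = {a, d}.
FOLLOW(S): in E->d S, the suffix after S is empty, so FOLLOW(S) ⊇ FOLLOW(E) = {a, d}. Thus FOLLOW(S) = {$, a, d}.
FOLLOW(N): in S->N N (occurrence 1), N is followed by N with FIRST {epsilon, a}; in S->N N (occurrence 1), the suffix after N is nullable, so FOLLOW(N) ⊇ FOLLOW(S) = {$, a, d}; in S->N N (occurrence 2), the suffix after N is empty, so FOLLOW(N) ⊇ FOLLOW(S) = {$, a, d}; in H->f N f, N is followed by f with FIRST {f}; in H->E N d, N is followed by d with FIRST {d}; in Q->N a, N is followed by a with FIRST {a}; in Q->N H, N is followed by H with FIRST {a, d, f}. Thus FOLLOW(N) = {$, a, d, f}.
FOLLOW(Q): in N->a Q, the suffix after Q is empty, so FOLLOW(Q) ⊇ FOLLOW(N) = {$, a, d, f}; in E->Q, the suffix after Q is empty, so FOLLOW(Q) ⊇ FOLLOW(E) = {a, d}. Thus FOLLOW(Q) = {$, a, d, f}.
FOLLOW(H): in S->H, the suffix after H is empty, so FOLLOW(H) ⊇ FOLLOW(S) = {$, a, d}; in H->d H, the suffix after H is empty (adds nothing new); in Q->N H, the suffix after H is empty, so FOLLOW(H) ⊇ FOLLOW(Q) = {$, a, d, f}. Thus FOLLOW(H) = {$, a, d, f}.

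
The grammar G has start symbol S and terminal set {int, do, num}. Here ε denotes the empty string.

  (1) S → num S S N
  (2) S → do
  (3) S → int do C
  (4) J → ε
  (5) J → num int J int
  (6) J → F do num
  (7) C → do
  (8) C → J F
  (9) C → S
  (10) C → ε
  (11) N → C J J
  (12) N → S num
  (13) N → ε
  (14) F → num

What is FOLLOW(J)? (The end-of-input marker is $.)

{$, do, int, num}

FIRST(S): from S→num S S N we get {num}; from S→do we get {do}; from S→int do C we get {int}. So FIRST(S) = {do, int, num}.
FIRST(F): from F→num we get {num}. So FIRST(F) = {num}.
FIRST(J): from J→ε we get {ε}; from J→num int J int we get {num}; from J→F do num we get {num}. So FIRST(J) = {ε, num}.
FIRST(C): from C→do we get {do}; from C→J F we get {num}; from C→S we get {do, int, num}; from C→ε we get {ε}. So FIRST(C) = {ε, do, int, num}.
FIRST(N): from N→C J J we get {ε, do, int, num}; from N→S num we get {do, int, num}; from N→ε we get {ε}. So FIRST(N) = {ε, do, int, num}.
FOLLOW(S) includes $ since S is the start symbol.
FOLLOW(S): in S→num S S N (occurrence 1), S is followed by S N with FIRST {do, int, num}; in S→num S S N (occurrence 2), S is followed by N with FIRST {ε, do, int, num}; in S→num S S N (occurrence 2), the suffix after S is nullable (adds nothing new); in C→S, the suffix after S is empty, so FOLLOW(S) ⊇ FOLLOW(C) = {$, do, int, num}; in N→S num, S is followed by num with FIRST {num}. Thus FOLLOW(S) = {$, do, int, num}.
FOLLOW(N): in S→num S S N, the suffix after N is empty, so FOLLOW(N) ⊇ FOLLOW(S) = {$, do, int, num}. Thus FOLLOW(N) = {$, do, int, num}.
FOLLOW(J): in J→num int J int, J is followed by int with FIRST {int}; in C→J F, J is followed by F with FIRST {num}; in N→C J J (occurrence 1), J is followed by J with FIRST {ε, num}; in N→C J J (occurrence 1), the suffix after J is nullable, so FOLLOW(J) ⊇ FOLLOW(N) = {$, do, int, num}; in N→C J J (occurrence 2), the suffix after J is empty, so FOLLOW(J) ⊇ FOLLOW(N) = {$, do, int, num}. Thus FOLLOW(J) = {$, do, int, num}.
FOLLOW(C): in S→int do C, the suffix after C is empty, so FOLLOW(C) ⊇ FOLLOW(S) = {$, do, int, num}; in N→C J J, C is followed by J J with FIRST {ε, num}; in N→C J J, the suffix after C is nullable, so FOLLOW(C) ⊇ FOLLOW(N) = {$, do, int, num}. Thus FOLLOW(C) = {$, do, int, num}.
FOLLOW(F): in J→F do num, F is followed by do num with FIRST {do}; in C→J F, the suffix after F is empty, so FOLLOW(F) ⊇ FOLLOW(C) = {$, do, int, num}. Thus FOLLOW(F) = {$, do, int, num}.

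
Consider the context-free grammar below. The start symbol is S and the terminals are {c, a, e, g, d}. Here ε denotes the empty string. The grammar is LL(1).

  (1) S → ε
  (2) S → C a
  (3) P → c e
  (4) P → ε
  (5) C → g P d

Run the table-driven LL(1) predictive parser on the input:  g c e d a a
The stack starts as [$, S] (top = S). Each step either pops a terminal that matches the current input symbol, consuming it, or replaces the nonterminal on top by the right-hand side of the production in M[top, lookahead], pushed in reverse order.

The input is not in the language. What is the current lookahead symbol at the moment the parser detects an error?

a

     Stack      Input          Action
  1  $ S        g c e d a a $  expand S → C a
  2  $ a C      g c e d a a $  expand C → g P d
  3  $ a d P g  g c e d a a $  match g
  4  $ a d P    c e d a a $    expand P → c e
  5  $ a d e c  c e d a a $    match c
  6  $ a d e    e d a a $      match e
  7  $ a d      d a a $        match d
  8  $ a        a a $          match a
  9  $          a $            error: stack empty but input remains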